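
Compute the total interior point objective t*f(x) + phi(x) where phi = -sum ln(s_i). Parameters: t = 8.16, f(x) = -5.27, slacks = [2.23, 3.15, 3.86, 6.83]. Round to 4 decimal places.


Step 1: Compute log-barrier.
ln values: [0.802, 1.1474, 1.3507, 1.9213]
phi = -(0.802 + 1.1474 + 1.3507 + 1.9213) = -5.2214
Step 2: Compute augmented objective.
t*f(x) = 8.16*-5.27 = -43.0032
Total = -43.0032 - 5.2214 = -48.2246


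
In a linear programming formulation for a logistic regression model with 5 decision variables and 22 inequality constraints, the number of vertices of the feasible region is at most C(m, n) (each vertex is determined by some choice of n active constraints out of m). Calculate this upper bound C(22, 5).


Each vertex corresponds to some choice of n active constraints out of m, so the number of vertices is at most C(m, n) = m! / (n!(m-n)!).
m = 22, n = 5
Numerator: 22 * 21 * 20 * 19 * 18
Denominator: 5! = 120
C(22, 5) = 26334


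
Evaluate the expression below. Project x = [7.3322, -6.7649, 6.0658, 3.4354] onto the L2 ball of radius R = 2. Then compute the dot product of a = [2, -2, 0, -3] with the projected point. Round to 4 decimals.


Step 1: Compute ||x|| (intermediates to 6 decimals).
||x|| = sqrt(7.3322^2 + (-6.7649)^2 + 6.0658^2 + 3.4354^2) = 12.170494
Step 2: Project.
Since ||x|| > R, scale = R/||x|| = 2/12.170494 = 0.164332, proj(x) = scale * x
proj(x) = [1.204915, -1.11169, 0.996805, 0.564546]
Step 3: Dot product.
a^T * proj(x) = 2*1.204915 - 2*(-1.11169) + 0*0.996805 - 3*0.564546 = 2.9396


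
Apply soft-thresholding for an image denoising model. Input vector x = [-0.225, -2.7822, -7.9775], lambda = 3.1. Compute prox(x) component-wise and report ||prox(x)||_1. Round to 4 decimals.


Soft-thresholding with lambda = 3.1:
prox(-0.225) = sign(-0.225)*max(|-0.225| - 3.1, 0) = 0.0
prox(-2.7822) = sign(-2.7822)*max(|-2.7822| - 3.1, 0) = 0.0
prox(-7.9775) = sign(-7.9775)*max(|-7.9775| - 3.1, 0) = -4.8775
prox(x) = [0.0, 0.0, -4.8775]
||prox(x)||_1 = 0.0 + 0.0 + 4.8775 = 4.8775


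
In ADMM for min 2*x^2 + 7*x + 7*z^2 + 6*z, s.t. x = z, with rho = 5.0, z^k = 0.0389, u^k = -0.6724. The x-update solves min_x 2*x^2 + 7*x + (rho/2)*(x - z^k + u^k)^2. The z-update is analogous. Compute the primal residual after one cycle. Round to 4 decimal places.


ADMM iteration with rho = 5.0, z^k = 0.0389, u^k = -0.6724
Step 1: x-update.
Minimize 2*x^2 + 7*x + (5.0/2)*(x - 0.0389 - 0.6724)^2
FOC: (2*2 + 5.0)*x = -7 + 5.0*(0.0389 + 0.6724)
x^{k+1} = -0.3826
Step 2: z-update.
Minimize 7*z^2 + 6*z + (5.0/2)*(-0.3826 - z - 0.6724)^2
FOC: (2*7 + 5.0)*z = -6 + 5.0*(-0.3826 - 0.6724)
z^{k+1} = -0.5934
Step 3: u-update.
u^{k+1} = -0.6724 - 0.3826 + 0.5934 = -0.4616
Step 4: Primal residual = |-0.3826 + 0.5934| = 0.2108


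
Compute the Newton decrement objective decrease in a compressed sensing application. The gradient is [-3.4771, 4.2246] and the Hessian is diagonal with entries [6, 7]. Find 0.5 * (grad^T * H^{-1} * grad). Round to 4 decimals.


Step 1: H is diagonal, so H^(-1) * g = [-0.5795, 0.6035].
Step 2: g^T H^(-1) g = sum_i g_i^2 / H_ii
  = (-3.4771)^2/6 + (4.2246)^2/7
  = 2.015 + 2.5496 = 4.5646
Step 3: Objective decrease = 0.5 * g^T H^(-1) g = 2.2823


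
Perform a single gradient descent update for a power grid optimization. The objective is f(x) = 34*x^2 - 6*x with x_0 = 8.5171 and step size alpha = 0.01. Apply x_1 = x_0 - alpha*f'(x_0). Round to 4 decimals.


We compute the gradient at x_0 and apply the update.
f'(x) = 68*x - 6
f'(8.5171) = 68*8.5171 - 6 = 573.1628
x_1 = 8.5171 - 0.01*573.1628 = 2.7855


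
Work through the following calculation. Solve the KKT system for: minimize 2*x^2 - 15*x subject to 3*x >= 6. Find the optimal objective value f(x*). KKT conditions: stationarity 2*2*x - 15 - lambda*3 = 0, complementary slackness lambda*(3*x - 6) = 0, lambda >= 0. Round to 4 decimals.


Step 1: Try lambda = 0 (constraint inactive).
Stationarity: 2*2*x - 15 = 0
x* = 15/(2*2) = 3.75
Check constraint: 3*3.75 = 11.25 >= 6 -- satisfied.
Step 2: Compute optimal value.
f(x*) = 2*3.75^2 - 15*3.75 = -28.125


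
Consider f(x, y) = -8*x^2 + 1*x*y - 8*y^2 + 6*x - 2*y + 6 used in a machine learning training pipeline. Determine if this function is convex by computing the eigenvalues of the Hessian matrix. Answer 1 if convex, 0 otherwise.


The Hessian of f(x,y) = -8*x^2 + 1*x*y - 8*y^2 + 6*x - 2*y + 6 is:
H = [[-16, 1], [1, -16]]
Trace = -16 - 16 = -32
Determinant = -16*-16 - (1)^2 = 255
Discriminant = (-32)^2 - 4*255 = 4.0
Eigenvalues: lambda_1 = -17.0, lambda_2 = -15.0
The function is not convex.

0


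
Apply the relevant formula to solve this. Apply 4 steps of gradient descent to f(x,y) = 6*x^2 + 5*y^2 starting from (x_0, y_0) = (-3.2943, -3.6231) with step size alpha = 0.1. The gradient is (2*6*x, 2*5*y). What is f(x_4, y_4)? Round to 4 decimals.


Gradient descent on f(x,y) = 6*x^2 + 5*y^2.
Starting point: (-3.2943, -3.6231), alpha = 0.1
Step 1: grad_x = 2*6*-3.2943 = -39.5316, grad_y = 2*5*-3.6231 = -36.231
  x_1 = -3.2943 - 0.1*-39.5316 = 0.6589
  y_1 = -3.6231 - 0.1*-36.231 = 0.0
Step 2: grad_x = 2*6*0.6589 = 7.9063, grad_y = 2*5*0.0 = 0.0
  x_2 = 0.6589 - 0.1*7.9063 = -0.1318
  y_2 = 0.0 - 0.1*0.0 = 0.0
Step 3: grad_x = 2*6*-0.1318 = -1.5813, grad_y = 2*5*0.0 = 0.0
  x_3 = -0.1318 - 0.1*-1.5813 = 0.0264
  y_3 = 0.0 - 0.1*0.0 = 0.0
Step 4: grad_x = 2*6*0.0264 = 0.3163, grad_y = 2*5*0.0 = 0.0
  x_4 = 0.0264 - 0.1*0.3163 = -0.0053
  y_4 = 0.0 - 0.1*0.0 = 0.0
f(-0.0053, 0.0) = 6*(-0.0053)^2 + 5*0.0^2 = 0.0002


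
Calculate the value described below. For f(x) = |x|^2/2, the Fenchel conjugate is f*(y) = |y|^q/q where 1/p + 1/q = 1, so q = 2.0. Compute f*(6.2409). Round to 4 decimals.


The conjugate exponent q satisfies 1/p + 1/q = 1.
p = 2, so q = 2/(2 - 1) = 2.0
|y|^q = 6.2409^2.0 = 38.9488
f*(6.2409) = 38.9488 / 2.0 = 19.4744


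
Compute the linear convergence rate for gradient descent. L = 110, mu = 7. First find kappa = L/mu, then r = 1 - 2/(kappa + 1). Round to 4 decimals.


Step 1: Compute the condition number.
kappa = L/mu = 110/7 = 15.7143
Step 2: Compute the convergence rate.
r = 1 - 2/(kappa + 1) = 1 - 2*mu/(L + mu) = (L - mu)/(L + mu) = 103/117 = 0.8803


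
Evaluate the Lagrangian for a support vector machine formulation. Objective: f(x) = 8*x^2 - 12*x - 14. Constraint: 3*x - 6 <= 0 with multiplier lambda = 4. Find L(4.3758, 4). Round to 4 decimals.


Step 1: Evaluate f(x).
f(4.3758) = 8*4.3758^2 - 12*4.3758 - 14 = 86.6714
Step 2: Evaluate g(x).
g(4.3758) = 3*4.3758 - 6 = 7.1274
Step 3: Compute Lagrangian.
L = 86.6714 + 4*7.1274 = 115.181


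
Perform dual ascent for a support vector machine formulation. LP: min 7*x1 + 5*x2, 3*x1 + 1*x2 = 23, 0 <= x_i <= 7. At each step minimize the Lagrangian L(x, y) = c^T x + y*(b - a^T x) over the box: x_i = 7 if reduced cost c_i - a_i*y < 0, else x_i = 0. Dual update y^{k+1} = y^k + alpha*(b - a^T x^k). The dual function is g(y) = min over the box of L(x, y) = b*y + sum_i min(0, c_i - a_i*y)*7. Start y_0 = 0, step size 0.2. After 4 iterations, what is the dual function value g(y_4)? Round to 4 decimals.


Dual ascent for LP: min 7*x1 + 5*x2, 3*x1 + 1*x2 = 23, 0 <= x_i <= 7
Step 1: y^k = 0.0, reduced costs: (7.0, 5.0)
  x^k = (0.0, 0.0), subgradient = b - a^T x = 23.0
  y^{k+1} = 0.0 + 0.2*23.0 = 4.6
Step 2: y^k = 4.6, reduced costs: (-6.8, 0.4)
  x^k = (7.0, 0.0), subgradient = b - a^T x = 2.0
  y^{k+1} = 4.6 + 0.2*2.0 = 5.0
Step 3: y^k = 5.0, reduced costs: (-8.0, 0.0)
  x^k = (7.0, 0.0), subgradient = b - a^T x = 2.0
  y^{k+1} = 5.0 + 0.2*2.0 = 5.4
Step 4: y^k = 5.4, reduced costs: (-9.2, -0.4)
  x^k = (7.0, 7.0), subgradient = b - a^T x = -5.0
  y^{k+1} = 5.4 + 0.2*-5.0 = 4.4
Dual objective at y_4 = 4.4: reduced costs (-6.2, 0.6), box minimizer x = (7.0, 0.0)
g(y_4) = b*y + (c1 - a1*y)*x1 + (c2 - a2*y)*x2 = 23*4.4 + (-6.2)*7.0 + 0.6*0.0 = 101.2 - 43.4 + 0.0 = 57.8


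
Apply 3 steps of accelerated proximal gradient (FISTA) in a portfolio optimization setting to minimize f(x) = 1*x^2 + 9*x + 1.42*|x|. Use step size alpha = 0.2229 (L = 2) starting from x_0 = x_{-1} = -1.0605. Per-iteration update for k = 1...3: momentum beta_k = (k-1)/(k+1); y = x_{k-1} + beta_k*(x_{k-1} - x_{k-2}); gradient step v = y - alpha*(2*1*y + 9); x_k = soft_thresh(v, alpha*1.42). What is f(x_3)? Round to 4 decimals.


FISTA on f(x) = 1*x^2 + 9*x + 1.42*|x|
L = 2, alpha = 0.2229
Iteration 1: beta = 0.0, y = -1.0605 + 0.0*(-1.0605 + 1.0605) = -1.0605
  grad(y) = 6.879, v = y - alpha*grad = -2.5938
  prox(v) = soft_thresh(-2.5938, 0.3165) = -2.2773
Iteration 2: beta = 0.3333, y = -2.2773 + 0.3333*(-2.2773 + 1.0605) = -2.6829
  grad(y) = 3.6342, v = y - alpha*grad = -3.493
  prox(v) = soft_thresh(-3.493, 0.3165) = -3.1765
Iteration 3: beta = 0.5, y = -3.1765 + 0.5*(-3.1765 + 2.2773) = -3.626
  grad(y) = 1.748, v = y - alpha*grad = -4.0156
  prox(v) = soft_thresh(-4.0156, 0.3165) = -3.6991
f(x_3) = 1*(-3.6991)^2 + 9*(-3.6991) + 1.42*|-3.6991| = -14.3558


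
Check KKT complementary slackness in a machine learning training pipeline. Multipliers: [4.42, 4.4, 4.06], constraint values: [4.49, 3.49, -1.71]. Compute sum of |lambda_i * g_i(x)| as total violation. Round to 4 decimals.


KKT complementary slackness check:
lambda_1 * g_1 = 4.42 * 4.49 = 19.8458
lambda_2 * g_2 = 4.4 * 3.49 = 15.356
lambda_3 * g_3 = 4.06 * -1.71 = -6.9426
Total violation = 19.8458 + 15.356 + 6.9426 = 42.1444


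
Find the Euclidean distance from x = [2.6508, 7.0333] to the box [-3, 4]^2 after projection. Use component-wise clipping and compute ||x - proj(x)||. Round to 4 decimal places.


Project each component onto [-3, 4].
clip(2.6508) = 2.6508, clip(7.0333) = 4.0
Projection = [2.6508, 4.0]
Squared diffs: [0.0, 9.2009]
Distance = sqrt(9.2009) = 3.0333


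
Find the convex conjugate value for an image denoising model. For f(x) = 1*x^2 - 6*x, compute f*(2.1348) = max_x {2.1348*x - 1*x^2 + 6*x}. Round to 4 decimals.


f*(y) = sup_x {y*x - a*x^2 - b*x} = sup_x {(y-b)*x - a*x^2}
FOC: (y - b) - 2a*x = 0 => x* = (y - b)/(2a)
x* = (2.1348 + 6)/(2*1) = 4.0674
f*(2.1348) = (y-b)^2/(4a) = (2.1348 + 6)^2/(4*1)
= 66.175/4 = 16.5437


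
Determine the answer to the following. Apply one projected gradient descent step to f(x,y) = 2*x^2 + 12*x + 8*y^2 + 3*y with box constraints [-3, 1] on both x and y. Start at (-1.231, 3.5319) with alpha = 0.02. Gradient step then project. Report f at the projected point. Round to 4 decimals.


Step 1: Compute gradient at (-1.231, 3.5319).
grad_x = 2*2*-1.231 + 12 = 7.076
grad_y = 2*8*3.5319 + 3 = 59.5104
Step 2: Gradient step.
x_raw = -1.231 - 0.02*7.076 = -1.3725
y_raw = 3.5319 - 0.02*59.5104 = 2.3417
Step 3: Project onto [-3, 1].
x_proj = clip(-1.3725) = -1.3725
y_proj = clip(2.3417) = 1.0
Step 4: Evaluate f.
f(-1.3725, 1.0) = -1.7026


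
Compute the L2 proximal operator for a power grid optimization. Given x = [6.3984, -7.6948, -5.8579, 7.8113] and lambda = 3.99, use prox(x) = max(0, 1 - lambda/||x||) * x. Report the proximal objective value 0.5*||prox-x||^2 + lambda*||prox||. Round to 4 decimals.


Step 1: Compute ||x||.
||x|| = 13.9814
Step 2: Compute scaling factor.
scale = max(0, 1 - 3.99/13.9814) = 0.7146
Step 3: prox(x) = [4.5724, -5.4989, -4.1862, 5.5821]
||prox(x)|| = 9.9914
Step 4: Proximal objective.
0.5*||prox-x||^2 = 7.9601
lambda*||prox|| = 39.8657
Total = 47.8259


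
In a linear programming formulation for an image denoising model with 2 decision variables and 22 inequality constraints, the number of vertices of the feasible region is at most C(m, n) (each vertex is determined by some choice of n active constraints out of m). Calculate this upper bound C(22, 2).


Each vertex corresponds to some choice of n active constraints out of m, so the number of vertices is at most C(m, n) = m! / (n!(m-n)!).
m = 22, n = 2
Numerator: 22 * 21
Denominator: 2! = 2
C(22, 2) = 231


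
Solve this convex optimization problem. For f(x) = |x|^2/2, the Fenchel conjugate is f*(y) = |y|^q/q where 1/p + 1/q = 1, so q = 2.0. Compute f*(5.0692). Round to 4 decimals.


The conjugate exponent q satisfies 1/p + 1/q = 1.
p = 2, so q = 2/(2 - 1) = 2.0
|y|^q = 5.0692^2.0 = 25.6968
f*(5.0692) = 25.6968 / 2.0 = 12.8484


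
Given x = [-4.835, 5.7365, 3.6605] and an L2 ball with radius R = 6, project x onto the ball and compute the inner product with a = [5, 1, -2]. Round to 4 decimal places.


Step 1: Compute ||x|| (intermediates to 6 decimals).
||x|| = sqrt((-4.835)^2 + 5.7365^2 + 3.6605^2) = 8.347689
Step 2: Project.
Since ||x|| > R, scale = R/||x|| = 6/8.347689 = 0.718762, proj(x) = scale * x
proj(x) = [-3.475214, 4.123178, 2.631028]
Step 3: Dot product.
a^T * proj(x) = 5*(-3.475214) + 1*4.123178 - 2*2.631028 = -18.5149


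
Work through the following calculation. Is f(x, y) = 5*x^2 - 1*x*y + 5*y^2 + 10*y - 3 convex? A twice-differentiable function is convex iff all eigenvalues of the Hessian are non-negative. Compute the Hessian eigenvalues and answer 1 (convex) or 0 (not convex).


The Hessian of f(x,y) = 5*x^2 - 1*x*y + 5*y^2 + 10*y - 3 is:
H = [[10, -1], [-1, 10]]
Trace = 10 + 10 = 20
Determinant = 10*10 - (-1)^2 = 99
Discriminant = (20)^2 - 4*99 = 4.0
Eigenvalues: lambda_1 = 9.0, lambda_2 = 11.0
The function is convex.

1


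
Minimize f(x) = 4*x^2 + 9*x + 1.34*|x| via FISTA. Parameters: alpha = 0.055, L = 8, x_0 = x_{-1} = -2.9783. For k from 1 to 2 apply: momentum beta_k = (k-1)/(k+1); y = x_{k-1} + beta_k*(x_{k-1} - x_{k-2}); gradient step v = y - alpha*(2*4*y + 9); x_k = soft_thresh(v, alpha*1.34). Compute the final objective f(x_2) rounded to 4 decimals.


FISTA on f(x) = 4*x^2 + 9*x + 1.34*|x|
L = 8, alpha = 0.055
Iteration 1: beta = 0.0, y = -2.9783 + 0.0*(-2.9783 + 2.9783) = -2.9783
  grad(y) = -14.8264, v = y - alpha*grad = -2.1628
  prox(v) = soft_thresh(-2.1628, 0.0737) = -2.0891
Iteration 2: beta = 0.3333, y = -2.0891 + 0.3333*(-2.0891 + 2.9783) = -1.7928
  grad(y) = -5.3421, v = y - alpha*grad = -1.4989
  prox(v) = soft_thresh(-1.4989, 0.0737) = -1.4252
f(x_2) = 4*(-1.4252)^2 + 9*(-1.4252) + 1.34*|-1.4252| = -2.7921


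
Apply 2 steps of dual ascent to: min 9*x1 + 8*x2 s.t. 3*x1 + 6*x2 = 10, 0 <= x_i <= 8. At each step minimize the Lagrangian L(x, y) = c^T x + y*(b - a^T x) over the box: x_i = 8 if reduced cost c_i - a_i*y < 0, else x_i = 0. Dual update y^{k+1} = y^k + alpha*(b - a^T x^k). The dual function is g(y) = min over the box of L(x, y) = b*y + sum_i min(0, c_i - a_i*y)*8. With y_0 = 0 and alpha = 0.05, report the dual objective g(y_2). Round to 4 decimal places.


Dual ascent for LP: min 9*x1 + 8*x2, 3*x1 + 6*x2 = 10, 0 <= x_i <= 8
Step 1: y^k = 0.0, reduced costs: (9.0, 8.0)
  x^k = (0.0, 0.0), subgradient = b - a^T x = 10.0
  y^{k+1} = 0.0 + 0.05*10.0 = 0.5
Step 2: y^k = 0.5, reduced costs: (7.5, 5.0)
  x^k = (0.0, 0.0), subgradient = b - a^T x = 10.0
  y^{k+1} = 0.5 + 0.05*10.0 = 1.0
Dual objective at y_2 = 1.0: reduced costs (6.0, 2.0), box minimizer x = (0.0, 0.0)
g(y_2) = b*y + (c1 - a1*y)*x1 + (c2 - a2*y)*x2 = 10*1.0 + 6.0*0.0 + 2.0*0.0 = 10.0 + 0.0 + 0.0 = 10.0


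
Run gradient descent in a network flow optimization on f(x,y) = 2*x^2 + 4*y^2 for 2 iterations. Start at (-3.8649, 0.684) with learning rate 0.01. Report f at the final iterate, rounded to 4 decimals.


Gradient descent on f(x,y) = 2*x^2 + 4*y^2.
Starting point: (-3.8649, 0.684), alpha = 0.01
Step 1: grad_x = 2*2*-3.8649 = -15.4596, grad_y = 2*4*0.684 = 5.472
  x_1 = -3.8649 - 0.01*-15.4596 = -3.7103
  y_1 = 0.684 - 0.01*5.472 = 0.6293
Step 2: grad_x = 2*2*-3.7103 = -14.8412, grad_y = 2*4*0.6293 = 5.0342
  x_2 = -3.7103 - 0.01*-14.8412 = -3.5619
  y_2 = 0.6293 - 0.01*5.0342 = 0.5789
f(-3.5619, 0.5789) = 2*(-3.5619)^2 + 4*0.5789^2 = 26.7148


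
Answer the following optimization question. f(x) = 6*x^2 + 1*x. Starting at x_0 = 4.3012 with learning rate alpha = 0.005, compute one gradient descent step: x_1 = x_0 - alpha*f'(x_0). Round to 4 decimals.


We compute the gradient at x_0 and apply the update.
f'(x) = 12*x + 1
f'(4.3012) = 12*4.3012 + 1 = 52.6144
x_1 = 4.3012 - 0.005*52.6144 = 4.0381


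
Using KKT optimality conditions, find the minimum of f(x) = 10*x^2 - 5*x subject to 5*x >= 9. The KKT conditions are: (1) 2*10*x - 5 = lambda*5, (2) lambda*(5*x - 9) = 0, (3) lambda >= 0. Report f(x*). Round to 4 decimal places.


Step 1: Try lambda = 0 (constraint inactive).
x_unc = 5/(2*10) = 0.25
Check: 5*0.25 = 1.25 < 9 -- violated!
Step 2: Constraint must be active: 5*x = 9
x* = 9/5 = 1.8
lambda = (2*10*1.8 - 5)/5 = 6.2
Step 3: Compute optimal value.
f(x*) = 10*1.8^2 - 5*1.8 = 23.4


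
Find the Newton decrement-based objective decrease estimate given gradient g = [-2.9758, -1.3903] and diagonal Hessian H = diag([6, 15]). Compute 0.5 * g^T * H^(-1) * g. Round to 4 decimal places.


Step 1: H is diagonal, so H^(-1) * g = [-0.496, -0.0927].
Step 2: g^T H^(-1) g = sum_i g_i^2 / H_ii
  = (-2.9758)^2/6 + (-1.3903)^2/15
  = 1.4759 + 0.1289 = 1.6048
Step 3: Objective decrease = 0.5 * g^T H^(-1) g = 0.8024


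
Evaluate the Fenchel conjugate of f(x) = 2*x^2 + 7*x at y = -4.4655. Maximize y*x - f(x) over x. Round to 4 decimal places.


f*(y) = sup_x {y*x - a*x^2 - b*x} = sup_x {(y-b)*x - a*x^2}
FOC: (y - b) - 2a*x = 0 => x* = (y - b)/(2a)
x* = (-4.4655 - 7)/(2*2) = -2.8664
f*(-4.4655) = (y-b)^2/(4a) = (-4.4655 - 7)^2/(4*2)
= 131.4577/8 = 16.4322


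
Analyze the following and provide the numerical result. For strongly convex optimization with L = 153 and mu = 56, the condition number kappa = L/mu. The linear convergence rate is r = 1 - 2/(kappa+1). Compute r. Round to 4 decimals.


Step 1: Compute the condition number.
kappa = L/mu = 153/56 = 2.7321
Step 2: Compute the convergence rate.
r = 1 - 2/(kappa + 1) = 1 - 2*mu/(L + mu) = (L - mu)/(L + mu) = 97/209 = 0.4641


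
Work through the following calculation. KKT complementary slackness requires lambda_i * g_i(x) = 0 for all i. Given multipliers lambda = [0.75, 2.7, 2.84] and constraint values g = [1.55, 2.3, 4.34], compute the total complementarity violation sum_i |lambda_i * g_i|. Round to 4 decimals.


KKT complementary slackness check:
lambda_1 * g_1 = 0.75 * 1.55 = 1.1625
lambda_2 * g_2 = 2.7 * 2.3 = 6.21
lambda_3 * g_3 = 2.84 * 4.34 = 12.3256
Total violation = 1.1625 + 6.21 + 12.3256 = 19.6981


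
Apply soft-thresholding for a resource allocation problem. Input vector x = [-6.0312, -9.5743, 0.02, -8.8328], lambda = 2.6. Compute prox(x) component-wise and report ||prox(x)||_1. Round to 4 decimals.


Soft-thresholding with lambda = 2.6:
prox(-6.0312) = sign(-6.0312)*max(|-6.0312| - 2.6, 0) = -3.4312
prox(-9.5743) = sign(-9.5743)*max(|-9.5743| - 2.6, 0) = -6.9743
prox(0.02) = sign(0.02)*max(|0.02| - 2.6, 0) = 0.0
prox(-8.8328) = sign(-8.8328)*max(|-8.8328| - 2.6, 0) = -6.2328
prox(x) = [-3.4312, -6.9743, 0.0, -6.2328]
||prox(x)||_1 = 3.4312 + 6.9743 + 0.0 + 6.2328 = 16.6383


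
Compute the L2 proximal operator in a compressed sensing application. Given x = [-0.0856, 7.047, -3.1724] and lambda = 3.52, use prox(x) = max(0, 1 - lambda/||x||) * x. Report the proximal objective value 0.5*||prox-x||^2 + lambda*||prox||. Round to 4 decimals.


Step 1: Compute ||x||.
||x|| = 7.7286
Step 2: Compute scaling factor.
scale = max(0, 1 - 3.52/7.7286) = 0.5446
Step 3: prox(x) = [-0.0466, 3.8374, -1.7275]
||prox(x)|| = 4.2086
Step 4: Proximal objective.
0.5*||prox-x||^2 = 6.1952
lambda*||prox|| = 14.8143
Total = 21.0096


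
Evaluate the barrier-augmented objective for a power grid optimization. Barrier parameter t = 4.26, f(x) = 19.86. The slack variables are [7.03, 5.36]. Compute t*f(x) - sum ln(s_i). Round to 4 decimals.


Step 1: Compute log-barrier.
ln values: [1.9502, 1.679]
phi = -(1.9502 + 1.679) = -3.6292
Step 2: Compute augmented objective.
t*f(x) = 4.26*19.86 = 84.6036
Total = 84.6036 - 3.6292 = 80.9744


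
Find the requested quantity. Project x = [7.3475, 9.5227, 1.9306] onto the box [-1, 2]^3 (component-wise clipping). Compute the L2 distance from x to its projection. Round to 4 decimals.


Project each component onto [-1, 2].
clip(7.3475) = 2.0, clip(9.5227) = 2.0, clip(1.9306) = 1.9306
Projection = [2.0, 2.0, 1.9306]
Squared diffs: [28.5958, 56.591, 0.0]
Distance = sqrt(85.1868) = 9.2297


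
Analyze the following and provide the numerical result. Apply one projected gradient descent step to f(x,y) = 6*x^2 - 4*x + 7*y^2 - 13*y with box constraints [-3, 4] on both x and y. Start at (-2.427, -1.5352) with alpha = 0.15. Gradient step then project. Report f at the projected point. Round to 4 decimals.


Step 1: Compute gradient at (-2.427, -1.5352).
grad_x = 2*6*-2.427 - 4 = -33.124
grad_y = 2*7*-1.5352 - 13 = -34.4928
Step 2: Gradient step.
x_raw = -2.427 - 0.15*-33.124 = 2.5416
y_raw = -1.5352 - 0.15*-34.4928 = 3.6387
Step 3: Project onto [-3, 4].
x_proj = clip(2.5416) = 2.5416
y_proj = clip(3.6387) = 3.6387
Step 4: Evaluate f.
f(2.5416, 3.6387) = 73.9706


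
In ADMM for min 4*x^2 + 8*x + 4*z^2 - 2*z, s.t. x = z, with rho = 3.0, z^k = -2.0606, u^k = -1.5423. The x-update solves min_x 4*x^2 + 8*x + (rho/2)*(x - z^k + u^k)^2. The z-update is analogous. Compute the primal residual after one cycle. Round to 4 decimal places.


ADMM iteration with rho = 3.0, z^k = -2.0606, u^k = -1.5423
Step 1: x-update.
Minimize 4*x^2 + 8*x + (3.0/2)*(x + 2.0606 - 1.5423)^2
FOC: (2*4 + 3.0)*x = -8 + 3.0*(-2.0606 + 1.5423)
x^{k+1} = -0.8686
Step 2: z-update.
Minimize 4*z^2 - 2*z + (3.0/2)*(-0.8686 - z - 1.5423)^2
FOC: (2*4 + 3.0)*z = 2 + 3.0*(-0.8686 - 1.5423)
z^{k+1} = -0.4757
Step 3: u-update.
u^{k+1} = -1.5423 - 0.8686 + 0.4757 = -1.9352
Step 4: Primal residual = |-0.8686 + 0.4757| = 0.3929


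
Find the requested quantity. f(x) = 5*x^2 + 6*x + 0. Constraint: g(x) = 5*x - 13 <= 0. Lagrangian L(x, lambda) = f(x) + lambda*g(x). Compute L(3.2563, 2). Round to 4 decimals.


Step 1: Evaluate f(x).
f(3.2563) = 5*3.2563^2 + 6*3.2563 + 0 = 72.5552
Step 2: Evaluate g(x).
g(3.2563) = 5*3.2563 - 13 = 3.2815
Step 3: Compute Lagrangian.
L = 72.5552 + 2*3.2815 = 79.1182


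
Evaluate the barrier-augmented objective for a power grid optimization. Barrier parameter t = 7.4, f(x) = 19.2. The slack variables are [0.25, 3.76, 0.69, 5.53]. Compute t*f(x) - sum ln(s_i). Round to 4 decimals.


Step 1: Compute log-barrier.
ln values: [-1.3863, 1.3244, -0.3711, 1.7102]
phi = -(-1.3863 + 1.3244 - 0.3711 + 1.7102) = -1.2772
Step 2: Compute augmented objective.
t*f(x) = 7.4*19.2 = 142.08
Total = 142.08 - 1.2772 = 140.8028


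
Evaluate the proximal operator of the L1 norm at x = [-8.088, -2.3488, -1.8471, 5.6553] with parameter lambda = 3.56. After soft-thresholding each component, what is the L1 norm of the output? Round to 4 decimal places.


Soft-thresholding with lambda = 3.56:
prox(-8.088) = sign(-8.088)*max(|-8.088| - 3.56, 0) = -4.528
prox(-2.3488) = sign(-2.3488)*max(|-2.3488| - 3.56, 0) = 0.0
prox(-1.8471) = sign(-1.8471)*max(|-1.8471| - 3.56, 0) = 0.0
prox(5.6553) = sign(5.6553)*max(|5.6553| - 3.56, 0) = 2.0953
prox(x) = [-4.528, 0.0, 0.0, 2.0953]
||prox(x)||_1 = 4.528 + 0.0 + 0.0 + 2.0953 = 6.6233


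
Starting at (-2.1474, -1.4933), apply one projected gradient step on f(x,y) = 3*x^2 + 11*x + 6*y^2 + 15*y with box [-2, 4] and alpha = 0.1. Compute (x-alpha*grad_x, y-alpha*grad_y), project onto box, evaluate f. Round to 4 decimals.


Step 1: Compute gradient at (-2.1474, -1.4933).
grad_x = 2*3*-2.1474 + 11 = -1.8844
grad_y = 2*6*-1.4933 + 15 = -2.9196
Step 2: Gradient step.
x_raw = -2.1474 - 0.1*-1.8844 = -1.959
y_raw = -1.4933 - 0.1*-2.9196 = -1.2013
Step 3: Project onto [-2, 4].
x_proj = clip(-1.959) = -1.959
y_proj = clip(-1.2013) = -1.2013
Step 4: Evaluate f.
f(-1.959, -1.2013) = -19.3968


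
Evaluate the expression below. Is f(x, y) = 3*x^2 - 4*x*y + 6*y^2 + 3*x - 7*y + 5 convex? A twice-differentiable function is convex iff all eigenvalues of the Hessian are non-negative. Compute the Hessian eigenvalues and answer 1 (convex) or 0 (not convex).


The Hessian of f(x,y) = 3*x^2 - 4*x*y + 6*y^2 + 3*x - 7*y + 5 is:
H = [[6, -4], [-4, 12]]
Trace = 6 + 12 = 18
Determinant = 6*12 - (-4)^2 = 56
Discriminant = (18)^2 - 4*56 = 100.0
Eigenvalues: lambda_1 = 4.0, lambda_2 = 14.0
The function is convex.

1


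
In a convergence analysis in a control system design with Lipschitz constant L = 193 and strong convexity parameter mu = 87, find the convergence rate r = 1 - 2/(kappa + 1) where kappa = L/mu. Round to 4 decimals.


Step 1: Compute the condition number.
kappa = L/mu = 193/87 = 2.2184
Step 2: Compute the convergence rate.
r = 1 - 2/(kappa + 1) = 1 - 2*mu/(L + mu) = (L - mu)/(L + mu) = 106/280 = 0.3786


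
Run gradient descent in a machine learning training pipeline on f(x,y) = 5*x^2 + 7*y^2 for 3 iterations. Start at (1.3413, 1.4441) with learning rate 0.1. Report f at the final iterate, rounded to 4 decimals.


Gradient descent on f(x,y) = 5*x^2 + 7*y^2.
Starting point: (1.3413, 1.4441), alpha = 0.1
Step 1: grad_x = 2*5*1.3413 = 13.413, grad_y = 2*7*1.4441 = 20.2174
  x_1 = 1.3413 - 0.1*13.413 = -0.0
  y_1 = 1.4441 - 0.1*20.2174 = -0.5776
Step 2: grad_x = 2*5*-0.0 = -0.0, grad_y = 2*7*-0.5776 = -8.087
  x_2 = -0.0 - 0.1*-0.0 = 0.0
  y_2 = -0.5776 - 0.1*-8.087 = 0.2311
Step 3: grad_x = 2*5*0.0 = 0.0, grad_y = 2*7*0.2311 = 3.2348
  x_3 = 0.0 - 0.1*0.0 = 0.0
  y_3 = 0.2311 - 0.1*3.2348 = -0.0924
f(0.0, -0.0924) = 5*0.0^2 + 7*(-0.0924)^2 = 0.0598


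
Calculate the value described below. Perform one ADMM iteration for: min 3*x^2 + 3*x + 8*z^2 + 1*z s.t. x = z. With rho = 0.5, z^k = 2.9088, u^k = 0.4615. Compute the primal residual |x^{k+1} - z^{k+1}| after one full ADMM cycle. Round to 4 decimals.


ADMM iteration with rho = 0.5, z^k = 2.9088, u^k = 0.4615
Step 1: x-update.
Minimize 3*x^2 + 3*x + (0.5/2)*(x - 2.9088 + 0.4615)^2
FOC: (2*3 + 0.5)*x = -3 + 0.5*(2.9088 - 0.4615)
x^{k+1} = -0.2733
Step 2: z-update.
Minimize 8*z^2 + 1*z + (0.5/2)*(-0.2733 - z + 0.4615)^2
FOC: (2*8 + 0.5)*z = -1 + 0.5*(-0.2733 + 0.4615)
z^{k+1} = -0.0549
Step 3: u-update.
u^{k+1} = 0.4615 - 0.2733 + 0.0549 = 0.2431
Step 4: Primal residual = |-0.2733 + 0.0549| = 0.2184


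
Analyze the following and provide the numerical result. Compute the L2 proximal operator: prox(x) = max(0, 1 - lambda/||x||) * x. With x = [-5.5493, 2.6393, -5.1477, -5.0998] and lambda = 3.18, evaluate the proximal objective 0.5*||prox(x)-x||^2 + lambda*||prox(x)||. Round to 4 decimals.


Step 1: Compute ||x||.
||x|| = 9.5009
Step 2: Compute scaling factor.
scale = max(0, 1 - 3.18/9.5009) = 0.6653
Step 3: prox(x) = [-3.6919, 1.7559, -3.4247, -3.3929]
||prox(x)|| = 6.3209
Step 4: Proximal objective.
0.5*||prox-x||^2 = 5.0562
lambda*||prox|| = 20.1005
Total = 25.1567


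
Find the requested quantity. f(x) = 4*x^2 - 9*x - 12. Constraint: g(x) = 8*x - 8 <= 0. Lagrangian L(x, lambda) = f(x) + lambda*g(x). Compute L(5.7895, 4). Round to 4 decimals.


Step 1: Evaluate f(x).
f(5.7895) = 4*5.7895^2 - 9*5.7895 - 12 = 69.9677
Step 2: Evaluate g(x).
g(5.7895) = 8*5.7895 - 8 = 38.316
Step 3: Compute Lagrangian.
L = 69.9677 + 4*38.316 = 223.2317


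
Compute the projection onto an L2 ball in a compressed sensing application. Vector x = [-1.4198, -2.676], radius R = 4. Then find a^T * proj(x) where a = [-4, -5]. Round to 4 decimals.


Step 1: Compute ||x|| (intermediates to 6 decimals).
||x|| = sqrt((-1.4198)^2 + (-2.676)^2) = 3.029325
Step 2: Project.
Since ||x|| <= R, proj = x (no scaling needed).
proj(x) = [-1.4198, -2.676]
Step 3: Dot product.
a^T * proj(x) = -4*(-1.4198) - 5*(-2.676) = 19.0592


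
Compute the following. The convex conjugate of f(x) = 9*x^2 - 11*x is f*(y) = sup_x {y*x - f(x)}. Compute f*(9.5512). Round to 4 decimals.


f*(y) = sup_x {y*x - a*x^2 - b*x} = sup_x {(y-b)*x - a*x^2}
FOC: (y - b) - 2a*x = 0 => x* = (y - b)/(2a)
x* = (9.5512 + 11)/(2*9) = 1.1417
f*(9.5512) = (y-b)^2/(4a) = (9.5512 + 11)^2/(4*9)
= 422.3518/36 = 11.732


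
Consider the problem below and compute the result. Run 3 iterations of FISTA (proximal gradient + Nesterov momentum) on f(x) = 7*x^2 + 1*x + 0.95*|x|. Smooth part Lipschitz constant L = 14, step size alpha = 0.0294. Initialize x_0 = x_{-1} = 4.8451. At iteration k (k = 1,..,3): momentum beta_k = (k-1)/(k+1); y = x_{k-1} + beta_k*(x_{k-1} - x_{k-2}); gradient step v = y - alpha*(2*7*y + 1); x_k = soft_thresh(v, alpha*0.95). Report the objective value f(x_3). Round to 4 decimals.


FISTA on f(x) = 7*x^2 + 1*x + 0.95*|x|
L = 14, alpha = 0.0294
Iteration 1: beta = 0.0, y = 4.8451 + 0.0*(4.8451 - 4.8451) = 4.8451
  grad(y) = 68.8314, v = y - alpha*grad = 2.8215
  prox(v) = soft_thresh(2.8215, 0.0279) = 2.7935
Iteration 2: beta = 0.3333, y = 2.7935 + 0.3333*(2.7935 - 4.8451) = 2.1097
  grad(y) = 30.5354, v = y - alpha*grad = 1.2119
  prox(v) = soft_thresh(1.2119, 0.0279) = 1.184
Iteration 3: beta = 0.5, y = 1.184 + 0.5*(1.184 - 2.7935) = 0.3792
  grad(y) = 6.3093, v = y - alpha*grad = 0.1937
  prox(v) = soft_thresh(0.1937, 0.0279) = 0.1658
f(x_3) = 7*0.1658^2 + 1*0.1658 + 0.95*|0.1658| = 0.5158


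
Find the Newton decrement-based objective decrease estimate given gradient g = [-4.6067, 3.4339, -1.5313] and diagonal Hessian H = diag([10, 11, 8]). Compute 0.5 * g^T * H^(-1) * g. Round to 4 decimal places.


Step 1: H is diagonal, so H^(-1) * g = [-0.4607, 0.3122, -0.1914].
Step 2: g^T H^(-1) g = sum_i g_i^2 / H_ii
  = (-4.6067)^2/10 + (3.4339)^2/11 + (-1.5313)^2/8
  = 2.1222 + 1.072 + 0.2931 = 3.4872
Step 3: Objective decrease = 0.5 * g^T H^(-1) g = 1.7436


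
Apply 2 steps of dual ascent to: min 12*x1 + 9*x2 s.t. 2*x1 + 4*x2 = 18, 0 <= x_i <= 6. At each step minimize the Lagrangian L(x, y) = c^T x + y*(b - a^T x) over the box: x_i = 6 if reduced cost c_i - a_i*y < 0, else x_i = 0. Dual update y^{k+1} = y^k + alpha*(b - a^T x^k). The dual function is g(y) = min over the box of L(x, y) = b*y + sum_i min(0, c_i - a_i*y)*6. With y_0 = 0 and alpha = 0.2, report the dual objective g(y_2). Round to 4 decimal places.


Dual ascent for LP: min 12*x1 + 9*x2, 2*x1 + 4*x2 = 18, 0 <= x_i <= 6
Step 1: y^k = 0.0, reduced costs: (12.0, 9.0)
  x^k = (0.0, 0.0), subgradient = b - a^T x = 18.0
  y^{k+1} = 0.0 + 0.2*18.0 = 3.6
Step 2: y^k = 3.6, reduced costs: (4.8, -5.4)
  x^k = (0.0, 6.0), subgradient = b - a^T x = -6.0
  y^{k+1} = 3.6 + 0.2*-6.0 = 2.4
Dual objective at y_2 = 2.4: reduced costs (7.2, -0.6), box minimizer x = (0.0, 6.0)
g(y_2) = b*y + (c1 - a1*y)*x1 + (c2 - a2*y)*x2 = 18*2.4 + 7.2*0.0 + (-0.6)*6.0 = 43.2 + 0.0 - 3.6 = 39.6


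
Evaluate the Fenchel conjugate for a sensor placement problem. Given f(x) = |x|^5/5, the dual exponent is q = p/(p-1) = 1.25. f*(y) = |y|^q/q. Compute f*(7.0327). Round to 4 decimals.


The conjugate exponent q satisfies 1/p + 1/q = 1.
p = 5, so q = 5/(5 - 1) = 1.25
|y|^q = 7.0327^1.25 = 11.4526
f*(7.0327) = 11.4526 / 1.25 = 9.162


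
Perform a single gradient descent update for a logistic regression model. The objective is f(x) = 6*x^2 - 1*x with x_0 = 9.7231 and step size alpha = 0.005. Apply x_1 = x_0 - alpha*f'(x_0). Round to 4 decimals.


We compute the gradient at x_0 and apply the update.
f'(x) = 12*x - 1
f'(9.7231) = 12*9.7231 - 1 = 115.6772
x_1 = 9.7231 - 0.005*115.6772 = 9.1447


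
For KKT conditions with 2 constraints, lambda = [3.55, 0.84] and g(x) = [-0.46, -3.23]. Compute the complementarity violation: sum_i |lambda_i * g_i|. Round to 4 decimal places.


KKT complementary slackness check:
lambda_1 * g_1 = 3.55 * -0.46 = -1.633
lambda_2 * g_2 = 0.84 * -3.23 = -2.7132
Total violation = 1.633 + 2.7132 = 4.3462


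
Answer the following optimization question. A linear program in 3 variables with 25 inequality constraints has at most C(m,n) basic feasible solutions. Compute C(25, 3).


Each vertex corresponds to some choice of n active constraints out of m, so the number of vertices is at most C(m, n) = m! / (n!(m-n)!).
m = 25, n = 3
Numerator: 25 * 24 * 23
Denominator: 3! = 6
C(25, 3) = 2300


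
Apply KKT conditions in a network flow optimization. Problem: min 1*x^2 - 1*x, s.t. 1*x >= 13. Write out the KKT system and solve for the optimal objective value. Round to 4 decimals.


Step 1: Try lambda = 0 (constraint inactive).
x_unc = 1/(2*1) = 0.5
Check: 1*0.5 = 0.5 < 13 -- violated!
Step 2: Constraint must be active: 1*x = 13
x* = 13/1 = 13.0
lambda = (2*1*13.0 - 1)/1 = 25.0
Step 3: Compute optimal value.
f(x*) = 1*13.0^2 - 1*13.0 = 156.0


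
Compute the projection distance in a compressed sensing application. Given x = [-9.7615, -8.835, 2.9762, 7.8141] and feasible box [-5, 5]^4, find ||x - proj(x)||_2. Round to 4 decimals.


Project each component onto [-5, 5].
clip(-9.7615) = -5.0, clip(-8.835) = -5.0, clip(2.9762) = 2.9762, clip(7.8141) = 5.0
Projection = [-5.0, -5.0, 2.9762, 5.0]
Squared diffs: [22.6719, 14.7072, 0.0, 7.9192]
Distance = sqrt(45.2983) = 6.7304


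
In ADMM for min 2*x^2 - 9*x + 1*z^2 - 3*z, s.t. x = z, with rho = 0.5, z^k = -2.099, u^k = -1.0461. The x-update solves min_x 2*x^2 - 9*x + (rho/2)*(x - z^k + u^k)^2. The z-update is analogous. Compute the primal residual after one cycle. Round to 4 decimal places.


ADMM iteration with rho = 0.5, z^k = -2.099, u^k = -1.0461
Step 1: x-update.
Minimize 2*x^2 - 9*x + (0.5/2)*(x + 2.099 - 1.0461)^2
FOC: (2*2 + 0.5)*x = 9 + 0.5*(-2.099 + 1.0461)
x^{k+1} = 1.883
Step 2: z-update.
Minimize 1*z^2 - 3*z + (0.5/2)*(1.883 - z - 1.0461)^2
FOC: (2*1 + 0.5)*z = 3 + 0.5*(1.883 - 1.0461)
z^{k+1} = 1.3674
Step 3: u-update.
u^{k+1} = -1.0461 + 1.883 - 1.3674 = -0.5305
Step 4: Primal residual = |1.883 - 1.3674| = 0.5156


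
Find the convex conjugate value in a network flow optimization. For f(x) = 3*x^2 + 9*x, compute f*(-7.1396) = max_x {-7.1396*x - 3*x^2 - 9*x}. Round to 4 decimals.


f*(y) = sup_x {y*x - a*x^2 - b*x} = sup_x {(y-b)*x - a*x^2}
FOC: (y - b) - 2a*x = 0 => x* = (y - b)/(2a)
x* = (-7.1396 - 9)/(2*3) = -2.6899
f*(-7.1396) = (y-b)^2/(4a) = (-7.1396 - 9)^2/(4*3)
= 260.4867/12 = 21.7072


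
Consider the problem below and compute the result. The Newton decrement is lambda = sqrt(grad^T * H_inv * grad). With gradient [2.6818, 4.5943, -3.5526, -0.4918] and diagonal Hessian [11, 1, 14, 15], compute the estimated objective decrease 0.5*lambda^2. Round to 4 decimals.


Step 1: H is diagonal, so H^(-1) * g = [0.2438, 4.5943, -0.2538, -0.0328].
Step 2: g^T H^(-1) g = sum_i g_i^2 / H_ii
  = (2.6818)^2/11 + (4.5943)^2/1 + (-3.5526)^2/14 + (-0.4918)^2/15
  = 0.6538 + 21.1076 + 0.9015 + 0.0161 = 22.679
Step 3: Objective decrease = 0.5 * g^T H^(-1) g = 11.3395


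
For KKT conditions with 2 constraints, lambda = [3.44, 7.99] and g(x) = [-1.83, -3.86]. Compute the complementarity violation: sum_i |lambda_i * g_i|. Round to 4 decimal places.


KKT complementary slackness check:
lambda_1 * g_1 = 3.44 * -1.83 = -6.2952
lambda_2 * g_2 = 7.99 * -3.86 = -30.8414
Total violation = 6.2952 + 30.8414 = 37.1366


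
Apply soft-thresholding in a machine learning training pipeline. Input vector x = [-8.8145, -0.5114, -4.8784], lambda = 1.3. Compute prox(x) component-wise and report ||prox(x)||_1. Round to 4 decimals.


Soft-thresholding with lambda = 1.3:
prox(-8.8145) = sign(-8.8145)*max(|-8.8145| - 1.3, 0) = -7.5145
prox(-0.5114) = sign(-0.5114)*max(|-0.5114| - 1.3, 0) = 0.0
prox(-4.8784) = sign(-4.8784)*max(|-4.8784| - 1.3, 0) = -3.5784
prox(x) = [-7.5145, 0.0, -3.5784]
||prox(x)||_1 = 7.5145 + 0.0 + 3.5784 = 11.0929


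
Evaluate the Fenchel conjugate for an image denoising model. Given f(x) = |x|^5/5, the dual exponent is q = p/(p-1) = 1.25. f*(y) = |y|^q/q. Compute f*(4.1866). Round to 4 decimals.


The conjugate exponent q satisfies 1/p + 1/q = 1.
p = 5, so q = 5/(5 - 1) = 1.25
|y|^q = 4.1866^1.25 = 5.9886
f*(4.1866) = 5.9886 / 1.25 = 4.7909


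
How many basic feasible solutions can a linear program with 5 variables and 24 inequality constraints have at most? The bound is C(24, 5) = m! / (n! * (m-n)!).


Each vertex corresponds to some choice of n active constraints out of m, so the number of vertices is at most C(m, n) = m! / (n!(m-n)!).
m = 24, n = 5
Numerator: 24 * 23 * 22 * 21 * 20
Denominator: 5! = 120
C(24, 5) = 42504


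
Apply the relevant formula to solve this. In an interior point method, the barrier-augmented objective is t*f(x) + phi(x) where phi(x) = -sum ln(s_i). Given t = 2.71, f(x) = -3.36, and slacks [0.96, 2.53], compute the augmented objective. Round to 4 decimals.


Step 1: Compute log-barrier.
ln values: [-0.0408, 0.9282]
phi = -(-0.0408 + 0.9282) = -0.8874
Step 2: Compute augmented objective.
t*f(x) = 2.71*-3.36 = -9.1056
Total = -9.1056 - 0.8874 = -9.993


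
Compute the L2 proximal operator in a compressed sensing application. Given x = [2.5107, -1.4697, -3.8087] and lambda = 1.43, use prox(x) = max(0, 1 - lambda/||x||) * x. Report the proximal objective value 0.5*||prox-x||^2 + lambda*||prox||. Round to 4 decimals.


Step 1: Compute ||x||.
||x|| = 4.7927
Step 2: Compute scaling factor.
scale = max(0, 1 - 1.43/4.7927) = 0.7016
Step 3: prox(x) = [1.7616, -1.0312, -2.6723]
||prox(x)|| = 3.3627
Step 4: Proximal objective.
0.5*||prox-x||^2 = 1.0225
lambda*||prox|| = 4.8087
Total = 5.8311


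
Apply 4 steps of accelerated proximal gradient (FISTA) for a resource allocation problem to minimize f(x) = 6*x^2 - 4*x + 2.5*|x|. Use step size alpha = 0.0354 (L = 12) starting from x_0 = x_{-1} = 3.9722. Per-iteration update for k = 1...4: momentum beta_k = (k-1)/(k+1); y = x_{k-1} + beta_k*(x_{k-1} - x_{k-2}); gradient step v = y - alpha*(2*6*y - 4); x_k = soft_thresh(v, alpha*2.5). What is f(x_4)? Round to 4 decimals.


FISTA on f(x) = 6*x^2 - 4*x + 2.5*|x|
L = 12, alpha = 0.0354
Iteration 1: beta = 0.0, y = 3.9722 + 0.0*(3.9722 - 3.9722) = 3.9722
  grad(y) = 43.6664, v = y - alpha*grad = 2.4264
  prox(v) = soft_thresh(2.4264, 0.0885) = 2.3379
Iteration 2: beta = 0.3333, y = 2.3379 + 0.3333*(2.3379 - 3.9722) = 1.7931
  grad(y) = 17.5178, v = y - alpha*grad = 1.173
  prox(v) = soft_thresh(1.173, 0.0885) = 1.0845
Iteration 3: beta = 0.5, y = 1.0845 + 0.5*(1.0845 - 2.3379) = 0.4578
  grad(y) = 1.4939, v = y - alpha*grad = 0.4049
  prox(v) = soft_thresh(0.4049, 0.0885) = 0.3164
Iteration 4: beta = 0.6, y = 0.3164 + 0.6*(0.3164 - 1.0845) = -0.1444
  grad(y) = -5.7329, v = y - alpha*grad = 0.0585
  prox(v) = soft_thresh(0.0585, 0.0885) = 0.0
f(x_4) = 6*0.0^2 - 4*0.0 + 2.5*|0.0| = 0.0


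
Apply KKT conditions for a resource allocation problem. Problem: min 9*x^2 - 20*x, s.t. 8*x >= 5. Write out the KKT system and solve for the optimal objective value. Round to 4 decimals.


Step 1: Try lambda = 0 (constraint inactive).
Stationarity: 2*9*x - 20 = 0
x* = 20/(2*9) = 10/9 = 1.1111 (rounded; the exact value 10/9 is used below)
Check constraint: 8*1.1111 = 8.8888 >= 5 -- satisfied.
Step 2: Compute optimal value.
f(x*) = 9*(10/9)^2 - 20*(10/9) = -11.1111


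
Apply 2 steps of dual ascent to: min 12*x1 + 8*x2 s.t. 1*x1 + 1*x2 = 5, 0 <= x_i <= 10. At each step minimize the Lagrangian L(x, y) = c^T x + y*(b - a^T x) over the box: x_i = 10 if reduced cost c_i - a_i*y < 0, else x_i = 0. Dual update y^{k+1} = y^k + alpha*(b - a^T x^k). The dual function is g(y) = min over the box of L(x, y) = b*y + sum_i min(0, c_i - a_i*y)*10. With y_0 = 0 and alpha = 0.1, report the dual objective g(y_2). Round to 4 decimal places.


Dual ascent for LP: min 12*x1 + 8*x2, 1*x1 + 1*x2 = 5, 0 <= x_i <= 10
Step 1: y^k = 0.0, reduced costs: (12.0, 8.0)
  x^k = (0.0, 0.0), subgradient = b - a^T x = 5.0
  y^{k+1} = 0.0 + 0.1*5.0 = 0.5
Step 2: y^k = 0.5, reduced costs: (11.5, 7.5)
  x^k = (0.0, 0.0), subgradient = b - a^T x = 5.0
  y^{k+1} = 0.5 + 0.1*5.0 = 1.0
Dual objective at y_2 = 1.0: reduced costs (11.0, 7.0), box minimizer x = (0.0, 0.0)
g(y_2) = b*y + (c1 - a1*y)*x1 + (c2 - a2*y)*x2 = 5*1.0 + 11.0*0.0 + 7.0*0.0 = 5.0 + 0.0 + 0.0 = 5.0


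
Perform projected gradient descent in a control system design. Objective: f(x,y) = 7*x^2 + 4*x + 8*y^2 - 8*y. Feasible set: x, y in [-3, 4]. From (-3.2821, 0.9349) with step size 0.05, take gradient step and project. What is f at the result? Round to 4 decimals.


Step 1: Compute gradient at (-3.2821, 0.9349).
grad_x = 2*7*-3.2821 + 4 = -41.9494
grad_y = 2*8*0.9349 - 8 = 6.9584
Step 2: Gradient step.
x_raw = -3.2821 - 0.05*-41.9494 = -1.1846
y_raw = 0.9349 - 0.05*6.9584 = 0.587
Step 3: Project onto [-3, 4].
x_proj = clip(-1.1846) = -1.1846
y_proj = clip(0.587) = 0.587
Step 4: Evaluate f.
f(-1.1846, 0.587) = 3.1454
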